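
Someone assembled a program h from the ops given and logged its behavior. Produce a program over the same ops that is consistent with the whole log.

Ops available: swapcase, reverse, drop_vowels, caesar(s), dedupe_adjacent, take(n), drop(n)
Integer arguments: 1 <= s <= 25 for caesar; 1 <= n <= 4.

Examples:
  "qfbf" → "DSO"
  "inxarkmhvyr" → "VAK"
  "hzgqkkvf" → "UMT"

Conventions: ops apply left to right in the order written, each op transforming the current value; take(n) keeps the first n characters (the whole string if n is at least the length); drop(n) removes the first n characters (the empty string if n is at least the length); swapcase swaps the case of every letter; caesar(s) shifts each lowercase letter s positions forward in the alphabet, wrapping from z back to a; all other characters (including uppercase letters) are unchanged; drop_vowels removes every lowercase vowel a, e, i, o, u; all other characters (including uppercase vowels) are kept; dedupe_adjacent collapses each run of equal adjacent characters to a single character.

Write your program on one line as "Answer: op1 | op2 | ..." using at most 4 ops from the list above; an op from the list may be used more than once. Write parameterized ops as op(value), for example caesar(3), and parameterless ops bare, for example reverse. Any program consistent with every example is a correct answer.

caesar(13) | swapcase | take(3)

Check, running the answer program on each example:
  "qfbf" -> "dsos" -> "DSOS" -> "DSO"
  "inxarkmhvyr" -> "vaknexzuile" -> "VAKNEXZUILE" -> "VAK"
  "hzgqkkvf" -> "umtdxxis" -> "UMTDXXIS" -> "UMT"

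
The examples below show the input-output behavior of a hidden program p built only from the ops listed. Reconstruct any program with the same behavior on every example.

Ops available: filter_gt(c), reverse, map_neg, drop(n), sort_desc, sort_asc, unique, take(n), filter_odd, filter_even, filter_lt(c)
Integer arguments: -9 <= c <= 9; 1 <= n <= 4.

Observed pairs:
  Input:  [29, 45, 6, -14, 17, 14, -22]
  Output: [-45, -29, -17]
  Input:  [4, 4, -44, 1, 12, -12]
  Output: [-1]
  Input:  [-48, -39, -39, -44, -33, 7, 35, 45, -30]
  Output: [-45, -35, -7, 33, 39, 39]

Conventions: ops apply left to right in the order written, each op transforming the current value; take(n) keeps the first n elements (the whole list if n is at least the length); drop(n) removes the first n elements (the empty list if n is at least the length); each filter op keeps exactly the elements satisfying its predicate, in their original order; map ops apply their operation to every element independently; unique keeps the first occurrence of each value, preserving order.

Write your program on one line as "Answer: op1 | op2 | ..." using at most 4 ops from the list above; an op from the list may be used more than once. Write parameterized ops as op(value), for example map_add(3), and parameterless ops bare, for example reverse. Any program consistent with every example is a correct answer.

sort_asc | reverse | map_neg | filter_odd

Check, running the answer program on each example:
  [29, 45, 6, -14, 17, 14, -22] -> [-22, -14, 6, 14, 17, 29, 45] -> [45, 29, 17, 14, 6, -14, -22] -> [-45, -29, -17, -14, -6, 14, 22] -> [-45, -29, -17]
  [4, 4, -44, 1, 12, -12] -> [-44, -12, 1, 4, 4, 12] -> [12, 4, 4, 1, -12, -44] -> [-12, -4, -4, -1, 12, 44] -> [-1]
  [-48, -39, -39, -44, -33, 7, 35, 45, -30] -> [-48, -44, -39, -39, -33, -30, 7, 35, 45] -> [45, 35, 7, -30, -33, -39, -39, -44, -48] -> [-45, -35, -7, 30, 33, 39, 39, 44, 48] -> [-45, -35, -7, 33, 39, 39]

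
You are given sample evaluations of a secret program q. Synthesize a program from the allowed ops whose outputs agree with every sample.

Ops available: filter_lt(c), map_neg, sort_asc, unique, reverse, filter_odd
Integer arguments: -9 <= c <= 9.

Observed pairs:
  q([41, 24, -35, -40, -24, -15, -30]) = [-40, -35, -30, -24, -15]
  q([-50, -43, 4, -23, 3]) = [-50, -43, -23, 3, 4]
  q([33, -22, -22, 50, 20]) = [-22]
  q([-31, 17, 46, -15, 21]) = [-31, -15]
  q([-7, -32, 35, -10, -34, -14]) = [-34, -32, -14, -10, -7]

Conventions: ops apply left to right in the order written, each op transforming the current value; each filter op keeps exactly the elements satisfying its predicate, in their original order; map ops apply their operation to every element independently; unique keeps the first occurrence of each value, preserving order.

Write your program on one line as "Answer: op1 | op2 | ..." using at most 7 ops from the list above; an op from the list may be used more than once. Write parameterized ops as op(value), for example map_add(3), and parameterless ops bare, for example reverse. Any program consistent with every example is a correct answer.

filter_lt(9) | map_neg | unique | sort_asc | map_neg | reverse

Check, running the answer program on each example:
  [41, 24, -35, -40, -24, -15, -30] -> [-35, -40, -24, -15, -30] -> [35, 40, 24, 15, 30] -> [35, 40, 24, 15, 30] -> [15, 24, 30, 35, 40] -> [-15, -24, -30, -35, -40] -> [-40, -35, -30, -24, -15]
  [-50, -43, 4, -23, 3] -> [-50, -43, 4, -23, 3] -> [50, 43, -4, 23, -3] -> [50, 43, -4, 23, -3] -> [-4, -3, 23, 43, 50] -> [4, 3, -23, -43, -50] -> [-50, -43, -23, 3, 4]
  [33, -22, -22, 50, 20] -> [-22, -22] -> [22, 22] -> [22] -> [22] -> [-22] -> [-22]
  [-31, 17, 46, -15, 21] -> [-31, -15] -> [31, 15] -> [31, 15] -> [15, 31] -> [-15, -31] -> [-31, -15]
  [-7, -32, 35, -10, -34, -14] -> [-7, -32, -10, -34, -14] -> [7, 32, 10, 34, 14] -> [7, 32, 10, 34, 14] -> [7, 10, 14, 32, 34] -> [-7, -10, -14, -32, -34] -> [-34, -32, -14, -10, -7]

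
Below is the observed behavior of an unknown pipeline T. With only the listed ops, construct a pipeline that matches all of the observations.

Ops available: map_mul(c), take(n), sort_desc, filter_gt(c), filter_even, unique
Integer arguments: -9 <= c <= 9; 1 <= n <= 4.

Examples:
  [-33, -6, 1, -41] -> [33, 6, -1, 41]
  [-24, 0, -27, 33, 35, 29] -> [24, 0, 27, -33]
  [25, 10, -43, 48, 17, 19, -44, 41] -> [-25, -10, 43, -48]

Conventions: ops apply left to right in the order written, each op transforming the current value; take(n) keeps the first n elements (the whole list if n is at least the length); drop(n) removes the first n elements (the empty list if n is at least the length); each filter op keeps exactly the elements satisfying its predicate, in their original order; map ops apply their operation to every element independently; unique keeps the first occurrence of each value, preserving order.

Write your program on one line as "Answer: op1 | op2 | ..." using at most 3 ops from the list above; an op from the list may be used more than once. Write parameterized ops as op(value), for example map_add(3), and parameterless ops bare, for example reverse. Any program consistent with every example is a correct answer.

map_mul(-1) | take(4)

Check, running the answer program on each example:
  [-33, -6, 1, -41] -> [33, 6, -1, 41] -> [33, 6, -1, 41]
  [-24, 0, -27, 33, 35, 29] -> [24, 0, 27, -33, -35, -29] -> [24, 0, 27, -33]
  [25, 10, -43, 48, 17, 19, -44, 41] -> [-25, -10, 43, -48, -17, -19, 44, -41] -> [-25, -10, 43, -48]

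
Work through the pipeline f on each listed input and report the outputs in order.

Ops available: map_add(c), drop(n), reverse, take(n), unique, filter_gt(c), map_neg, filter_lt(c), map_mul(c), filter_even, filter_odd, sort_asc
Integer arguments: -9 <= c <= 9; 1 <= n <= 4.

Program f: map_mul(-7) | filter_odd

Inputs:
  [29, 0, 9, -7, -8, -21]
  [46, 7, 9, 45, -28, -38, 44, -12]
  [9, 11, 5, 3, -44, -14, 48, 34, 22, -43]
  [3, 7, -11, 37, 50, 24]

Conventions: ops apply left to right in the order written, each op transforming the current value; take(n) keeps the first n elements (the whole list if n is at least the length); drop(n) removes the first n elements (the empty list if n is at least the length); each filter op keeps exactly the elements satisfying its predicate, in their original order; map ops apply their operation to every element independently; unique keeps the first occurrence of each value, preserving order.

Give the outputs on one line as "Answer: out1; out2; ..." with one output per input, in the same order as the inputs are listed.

[-203, -63, 49, 147]; [-49, -63, -315]; [-63, -77, -35, -21, 301]; [-21, -49, 77, -259]

Execution, op by op:
  [29, 0, 9, -7, -8, -21] -> [-203, 0, -63, 49, 56, 147] -> [-203, -63, 49, 147]
  [46, 7, 9, 45, -28, -38, 44, -12] -> [-322, -49, -63, -315, 196, 266, -308, 84] -> [-49, -63, -315]
  [9, 11, 5, 3, -44, -14, 48, 34, 22, -43] -> [-63, -77, -35, -21, 308, 98, -336, -238, -154, 301] -> [-63, -77, -35, -21, 301]
  [3, 7, -11, 37, 50, 24] -> [-21, -49, 77, -259, -350, -168] -> [-21, -49, 77, -259]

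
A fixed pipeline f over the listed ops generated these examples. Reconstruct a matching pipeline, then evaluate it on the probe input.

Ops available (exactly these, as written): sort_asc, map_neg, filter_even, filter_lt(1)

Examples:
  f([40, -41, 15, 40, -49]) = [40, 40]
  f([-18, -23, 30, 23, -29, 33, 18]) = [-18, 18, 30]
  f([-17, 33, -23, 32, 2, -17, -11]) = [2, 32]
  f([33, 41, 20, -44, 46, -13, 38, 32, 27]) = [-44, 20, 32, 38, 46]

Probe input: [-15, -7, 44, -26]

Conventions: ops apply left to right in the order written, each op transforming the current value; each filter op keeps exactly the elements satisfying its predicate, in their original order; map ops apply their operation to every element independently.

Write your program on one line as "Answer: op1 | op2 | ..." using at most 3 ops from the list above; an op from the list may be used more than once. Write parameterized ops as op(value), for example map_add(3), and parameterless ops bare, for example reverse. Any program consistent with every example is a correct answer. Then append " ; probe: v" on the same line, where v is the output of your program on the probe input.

sort_asc | filter_even ; probe: [-26, 44]

Check, running the answer program on each example:
  [40, -41, 15, 40, -49] -> [-49, -41, 15, 40, 40] -> [40, 40]
  [-18, -23, 30, 23, -29, 33, 18] -> [-29, -23, -18, 18, 23, 30, 33] -> [-18, 18, 30]
  [-17, 33, -23, 32, 2, -17, -11] -> [-23, -17, -17, -11, 2, 32, 33] -> [2, 32]
  [33, 41, 20, -44, 46, -13, 38, 32, 27] -> [-44, -13, 20, 27, 32, 33, 38, 41, 46] -> [-44, 20, 32, 38, 46]
  probe: [-15, -7, 44, -26] -> [-26, -15, -7, 44] -> [-26, 44]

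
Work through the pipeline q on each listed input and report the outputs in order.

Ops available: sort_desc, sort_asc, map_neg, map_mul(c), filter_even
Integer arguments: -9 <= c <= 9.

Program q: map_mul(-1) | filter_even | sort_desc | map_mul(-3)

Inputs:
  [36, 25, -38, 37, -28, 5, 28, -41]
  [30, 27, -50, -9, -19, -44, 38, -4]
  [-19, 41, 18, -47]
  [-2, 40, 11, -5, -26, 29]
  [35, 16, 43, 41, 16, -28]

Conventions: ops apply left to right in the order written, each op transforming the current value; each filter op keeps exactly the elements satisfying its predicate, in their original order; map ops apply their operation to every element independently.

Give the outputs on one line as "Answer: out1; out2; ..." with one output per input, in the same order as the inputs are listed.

[-114, -84, 84, 108]; [-150, -132, -12, 90, 114]; [54]; [-78, -6, 120]; [-84, 48, 48]

Execution, op by op:
  [36, 25, -38, 37, -28, 5, 28, -41] -> [-36, -25, 38, -37, 28, -5, -28, 41] -> [-36, 38, 28, -28] -> [38, 28, -28, -36] -> [-114, -84, 84, 108]
  [30, 27, -50, -9, -19, -44, 38, -4] -> [-30, -27, 50, 9, 19, 44, -38, 4] -> [-30, 50, 44, -38, 4] -> [50, 44, 4, -30, -38] -> [-150, -132, -12, 90, 114]
  [-19, 41, 18, -47] -> [19, -41, -18, 47] -> [-18] -> [-18] -> [54]
  [-2, 40, 11, -5, -26, 29] -> [2, -40, -11, 5, 26, -29] -> [2, -40, 26] -> [26, 2, -40] -> [-78, -6, 120]
  [35, 16, 43, 41, 16, -28] -> [-35, -16, -43, -41, -16, 28] -> [-16, -16, 28] -> [28, -16, -16] -> [-84, 48, 48]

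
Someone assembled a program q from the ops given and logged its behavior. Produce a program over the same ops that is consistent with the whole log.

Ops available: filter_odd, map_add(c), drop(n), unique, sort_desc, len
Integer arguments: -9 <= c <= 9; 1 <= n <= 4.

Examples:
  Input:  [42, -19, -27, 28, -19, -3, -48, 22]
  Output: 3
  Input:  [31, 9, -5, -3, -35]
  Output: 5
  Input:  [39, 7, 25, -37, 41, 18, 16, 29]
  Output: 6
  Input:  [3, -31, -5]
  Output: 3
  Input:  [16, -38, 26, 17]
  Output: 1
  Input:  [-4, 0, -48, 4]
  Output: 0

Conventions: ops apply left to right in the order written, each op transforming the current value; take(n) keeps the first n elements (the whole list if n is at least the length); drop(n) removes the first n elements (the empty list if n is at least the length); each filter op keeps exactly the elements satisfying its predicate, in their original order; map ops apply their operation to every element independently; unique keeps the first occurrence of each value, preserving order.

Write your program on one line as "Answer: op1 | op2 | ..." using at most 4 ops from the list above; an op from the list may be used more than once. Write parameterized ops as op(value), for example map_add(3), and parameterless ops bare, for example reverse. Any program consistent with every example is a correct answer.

filter_odd | unique | len

Check, running the answer program on each example:
  [42, -19, -27, 28, -19, -3, -48, 22] -> [-19, -27, -19, -3] -> [-19, -27, -3] -> 3
  [31, 9, -5, -3, -35] -> [31, 9, -5, -3, -35] -> [31, 9, -5, -3, -35] -> 5
  [39, 7, 25, -37, 41, 18, 16, 29] -> [39, 7, 25, -37, 41, 29] -> [39, 7, 25, -37, 41, 29] -> 6
  [3, -31, -5] -> [3, -31, -5] -> [3, -31, -5] -> 3
  [16, -38, 26, 17] -> [17] -> [17] -> 1
  [-4, 0, -48, 4] -> [] -> [] -> 0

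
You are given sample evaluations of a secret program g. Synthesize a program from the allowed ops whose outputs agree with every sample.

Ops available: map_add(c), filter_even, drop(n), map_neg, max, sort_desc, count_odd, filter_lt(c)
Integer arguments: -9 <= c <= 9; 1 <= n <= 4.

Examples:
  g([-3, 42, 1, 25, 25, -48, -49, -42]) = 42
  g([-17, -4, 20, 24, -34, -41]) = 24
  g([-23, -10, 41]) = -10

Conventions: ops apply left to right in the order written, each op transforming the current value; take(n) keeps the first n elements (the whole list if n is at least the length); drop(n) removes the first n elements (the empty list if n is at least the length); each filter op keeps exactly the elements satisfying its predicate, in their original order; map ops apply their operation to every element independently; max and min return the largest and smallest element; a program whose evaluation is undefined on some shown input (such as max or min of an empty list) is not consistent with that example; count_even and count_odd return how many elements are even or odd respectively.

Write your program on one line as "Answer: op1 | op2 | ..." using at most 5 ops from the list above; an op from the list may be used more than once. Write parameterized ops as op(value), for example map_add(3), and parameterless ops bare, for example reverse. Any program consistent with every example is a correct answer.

drop(1) | sort_desc | filter_even | max

Check, running the answer program on each example:
  [-3, 42, 1, 25, 25, -48, -49, -42] -> [42, 1, 25, 25, -48, -49, -42] -> [42, 25, 25, 1, -42, -48, -49] -> [42, -42, -48] -> 42
  [-17, -4, 20, 24, -34, -41] -> [-4, 20, 24, -34, -41] -> [24, 20, -4, -34, -41] -> [24, 20, -4, -34] -> 24
  [-23, -10, 41] -> [-10, 41] -> [41, -10] -> [-10] -> -10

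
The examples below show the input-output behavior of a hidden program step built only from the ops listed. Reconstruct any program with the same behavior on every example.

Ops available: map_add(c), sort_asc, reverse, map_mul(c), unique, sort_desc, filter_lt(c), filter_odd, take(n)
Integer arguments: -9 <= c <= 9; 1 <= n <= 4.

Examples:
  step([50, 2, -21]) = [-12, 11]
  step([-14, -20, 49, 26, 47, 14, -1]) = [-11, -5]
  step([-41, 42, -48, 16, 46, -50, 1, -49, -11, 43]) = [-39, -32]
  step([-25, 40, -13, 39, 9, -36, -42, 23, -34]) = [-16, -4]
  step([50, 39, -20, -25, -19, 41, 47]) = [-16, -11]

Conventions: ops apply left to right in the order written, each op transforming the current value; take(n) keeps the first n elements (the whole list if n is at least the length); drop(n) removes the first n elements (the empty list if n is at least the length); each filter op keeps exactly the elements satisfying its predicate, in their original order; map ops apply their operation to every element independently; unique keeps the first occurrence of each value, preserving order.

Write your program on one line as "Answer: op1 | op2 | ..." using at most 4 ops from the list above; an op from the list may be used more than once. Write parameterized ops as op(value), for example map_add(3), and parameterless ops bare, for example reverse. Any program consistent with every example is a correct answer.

take(4) | sort_asc | filter_lt(3) | map_add(9)

Check, running the answer program on each example:
  [50, 2, -21] -> [50, 2, -21] -> [-21, 2, 50] -> [-21, 2] -> [-12, 11]
  [-14, -20, 49, 26, 47, 14, -1] -> [-14, -20, 49, 26] -> [-20, -14, 26, 49] -> [-20, -14] -> [-11, -5]
  [-41, 42, -48, 16, 46, -50, 1, -49, -11, 43] -> [-41, 42, -48, 16] -> [-48, -41, 16, 42] -> [-48, -41] -> [-39, -32]
  [-25, 40, -13, 39, 9, -36, -42, 23, -34] -> [-25, 40, -13, 39] -> [-25, -13, 39, 40] -> [-25, -13] -> [-16, -4]
  [50, 39, -20, -25, -19, 41, 47] -> [50, 39, -20, -25] -> [-25, -20, 39, 50] -> [-25, -20] -> [-16, -11]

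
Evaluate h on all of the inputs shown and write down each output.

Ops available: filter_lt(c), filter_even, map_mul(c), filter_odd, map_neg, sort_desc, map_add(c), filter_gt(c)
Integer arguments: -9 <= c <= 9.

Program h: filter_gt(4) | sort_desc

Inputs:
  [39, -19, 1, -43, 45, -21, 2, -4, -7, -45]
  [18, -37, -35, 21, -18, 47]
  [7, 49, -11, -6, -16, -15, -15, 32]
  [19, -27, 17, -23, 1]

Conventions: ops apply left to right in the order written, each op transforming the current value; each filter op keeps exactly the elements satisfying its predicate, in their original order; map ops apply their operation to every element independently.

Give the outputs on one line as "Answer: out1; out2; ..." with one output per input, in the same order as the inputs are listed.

[45, 39]; [47, 21, 18]; [49, 32, 7]; [19, 17]

Execution, op by op:
  [39, -19, 1, -43, 45, -21, 2, -4, -7, -45] -> [39, 45] -> [45, 39]
  [18, -37, -35, 21, -18, 47] -> [18, 21, 47] -> [47, 21, 18]
  [7, 49, -11, -6, -16, -15, -15, 32] -> [7, 49, 32] -> [49, 32, 7]
  [19, -27, 17, -23, 1] -> [19, 17] -> [19, 17]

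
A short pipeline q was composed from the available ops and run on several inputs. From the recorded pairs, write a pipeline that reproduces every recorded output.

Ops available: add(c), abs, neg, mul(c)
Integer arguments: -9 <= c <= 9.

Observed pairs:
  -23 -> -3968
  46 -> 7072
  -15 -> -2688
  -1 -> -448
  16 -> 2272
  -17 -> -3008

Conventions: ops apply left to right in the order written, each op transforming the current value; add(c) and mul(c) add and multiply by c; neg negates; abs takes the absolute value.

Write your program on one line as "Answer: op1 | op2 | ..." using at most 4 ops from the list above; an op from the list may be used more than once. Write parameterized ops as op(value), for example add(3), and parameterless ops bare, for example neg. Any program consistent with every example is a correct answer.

mul(-5) | add(9) | mul(-8) | mul(4)

Check, running the answer program on each example:
  -23 -> 115 -> 124 -> -992 -> -3968
  46 -> -230 -> -221 -> 1768 -> 7072
  -15 -> 75 -> 84 -> -672 -> -2688
  -1 -> 5 -> 14 -> -112 -> -448
  16 -> -80 -> -71 -> 568 -> 2272
  -17 -> 85 -> 94 -> -752 -> -3008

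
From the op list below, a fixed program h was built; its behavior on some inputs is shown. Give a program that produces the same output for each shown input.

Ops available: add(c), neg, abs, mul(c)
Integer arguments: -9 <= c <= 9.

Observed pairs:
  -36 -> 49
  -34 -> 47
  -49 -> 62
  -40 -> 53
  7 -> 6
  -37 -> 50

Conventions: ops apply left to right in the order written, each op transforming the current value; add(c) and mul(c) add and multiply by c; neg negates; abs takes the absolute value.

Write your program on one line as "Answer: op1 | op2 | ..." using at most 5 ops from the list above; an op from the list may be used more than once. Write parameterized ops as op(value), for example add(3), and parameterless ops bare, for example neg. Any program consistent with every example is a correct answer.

add(-8) | add(-7) | add(2) | neg

Check, running the answer program on each example:
  -36 -> -44 -> -51 -> -49 -> 49
  -34 -> -42 -> -49 -> -47 -> 47
  -49 -> -57 -> -64 -> -62 -> 62
  -40 -> -48 -> -55 -> -53 -> 53
  7 -> -1 -> -8 -> -6 -> 6
  -37 -> -45 -> -52 -> -50 -> 50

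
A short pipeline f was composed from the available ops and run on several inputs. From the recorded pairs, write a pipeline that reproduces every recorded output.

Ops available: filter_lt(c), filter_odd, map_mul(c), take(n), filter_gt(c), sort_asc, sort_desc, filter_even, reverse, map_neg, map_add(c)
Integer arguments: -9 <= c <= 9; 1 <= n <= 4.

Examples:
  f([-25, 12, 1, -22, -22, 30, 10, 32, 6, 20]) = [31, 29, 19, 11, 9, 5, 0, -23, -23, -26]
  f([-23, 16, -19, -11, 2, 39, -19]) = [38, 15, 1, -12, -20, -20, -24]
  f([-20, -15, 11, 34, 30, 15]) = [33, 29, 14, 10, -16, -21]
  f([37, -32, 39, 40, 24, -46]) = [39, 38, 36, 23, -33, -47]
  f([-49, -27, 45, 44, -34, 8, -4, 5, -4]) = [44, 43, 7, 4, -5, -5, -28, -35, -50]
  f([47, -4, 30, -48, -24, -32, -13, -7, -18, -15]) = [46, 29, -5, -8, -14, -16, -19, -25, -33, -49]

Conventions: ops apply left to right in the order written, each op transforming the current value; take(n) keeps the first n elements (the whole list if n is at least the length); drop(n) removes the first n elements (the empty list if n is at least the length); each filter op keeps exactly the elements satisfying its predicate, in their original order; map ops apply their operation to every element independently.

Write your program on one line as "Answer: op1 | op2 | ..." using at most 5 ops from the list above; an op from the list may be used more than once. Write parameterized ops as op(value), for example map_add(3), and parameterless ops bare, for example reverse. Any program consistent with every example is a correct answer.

sort_desc | reverse | map_add(2) | map_add(-3) | sort_desc

Check, running the answer program on each example:
  [-25, 12, 1, -22, -22, 30, 10, 32, 6, 20] -> [32, 30, 20, 12, 10, 6, 1, -22, -22, -25] -> [-25, -22, -22, 1, 6, 10, 12, 20, 30, 32] -> [-23, -20, -20, 3, 8, 12, 14, 22, 32, 34] -> [-26, -23, -23, 0, 5, 9, 11, 19, 29, 31] -> [31, 29, 19, 11, 9, 5, 0, -23, -23, -26]
  [-23, 16, -19, -11, 2, 39, -19] -> [39, 16, 2, -11, -19, -19, -23] -> [-23, -19, -19, -11, 2, 16, 39] -> [-21, -17, -17, -9, 4, 18, 41] -> [-24, -20, -20, -12, 1, 15, 38] -> [38, 15, 1, -12, -20, -20, -24]
  [-20, -15, 11, 34, 30, 15] -> [34, 30, 15, 11, -15, -20] -> [-20, -15, 11, 15, 30, 34] -> [-18, -13, 13, 17, 32, 36] -> [-21, -16, 10, 14, 29, 33] -> [33, 29, 14, 10, -16, -21]
  [37, -32, 39, 40, 24, -46] -> [40, 39, 37, 24, -32, -46] -> [-46, -32, 24, 37, 39, 40] -> [-44, -30, 26, 39, 41, 42] -> [-47, -33, 23, 36, 38, 39] -> [39, 38, 36, 23, -33, -47]
  [-49, -27, 45, 44, -34, 8, -4, 5, -4] -> [45, 44, 8, 5, -4, -4, -27, -34, -49] -> [-49, -34, -27, -4, -4, 5, 8, 44, 45] -> [-47, -32, -25, -2, -2, 7, 10, 46, 47] -> [-50, -35, -28, -5, -5, 4, 7, 43, 44] -> [44, 43, 7, 4, -5, -5, -28, -35, -50]
  [47, -4, 30, -48, -24, -32, -13, -7, -18, -15] -> [47, 30, -4, -7, -13, -15, -18, -24, -32, -48] -> [-48, -32, -24, -18, -15, -13, -7, -4, 30, 47] -> [-46, -30, -22, -16, -13, -11, -5, -2, 32, 49] -> [-49, -33, -25, -19, -16, -14, -8, -5, 29, 46] -> [46, 29, -5, -8, -14, -16, -19, -25, -33, -49]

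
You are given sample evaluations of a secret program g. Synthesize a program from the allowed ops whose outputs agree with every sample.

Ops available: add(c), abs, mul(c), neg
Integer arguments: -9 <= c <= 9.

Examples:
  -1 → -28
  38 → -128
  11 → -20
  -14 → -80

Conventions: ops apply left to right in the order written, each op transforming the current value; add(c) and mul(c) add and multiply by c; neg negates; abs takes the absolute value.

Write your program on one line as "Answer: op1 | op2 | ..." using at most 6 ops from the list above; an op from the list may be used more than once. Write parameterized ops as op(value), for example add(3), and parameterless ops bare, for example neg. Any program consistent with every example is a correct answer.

add(-6) | neg | abs | neg | mul(4)

Check, running the answer program on each example:
  -1 -> -7 -> 7 -> 7 -> -7 -> -28
  38 -> 32 -> -32 -> 32 -> -32 -> -128
  11 -> 5 -> -5 -> 5 -> -5 -> -20
  -14 -> -20 -> 20 -> 20 -> -20 -> -80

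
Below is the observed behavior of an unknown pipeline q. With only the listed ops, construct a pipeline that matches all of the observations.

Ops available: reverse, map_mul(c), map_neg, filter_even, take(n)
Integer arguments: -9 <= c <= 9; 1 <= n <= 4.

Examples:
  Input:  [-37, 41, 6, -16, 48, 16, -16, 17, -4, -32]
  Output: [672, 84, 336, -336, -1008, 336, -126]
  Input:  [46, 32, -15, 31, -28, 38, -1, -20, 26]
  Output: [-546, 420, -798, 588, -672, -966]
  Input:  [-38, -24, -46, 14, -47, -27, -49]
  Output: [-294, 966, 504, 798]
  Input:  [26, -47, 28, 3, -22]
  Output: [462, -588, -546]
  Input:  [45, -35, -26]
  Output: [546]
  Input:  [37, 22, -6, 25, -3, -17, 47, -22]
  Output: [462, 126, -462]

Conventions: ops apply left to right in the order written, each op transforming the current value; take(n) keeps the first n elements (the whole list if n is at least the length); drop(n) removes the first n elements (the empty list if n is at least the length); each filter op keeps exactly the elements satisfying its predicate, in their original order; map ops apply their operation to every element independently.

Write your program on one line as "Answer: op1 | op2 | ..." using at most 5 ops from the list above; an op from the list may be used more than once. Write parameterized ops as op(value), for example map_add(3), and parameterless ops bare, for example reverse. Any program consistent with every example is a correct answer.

reverse | filter_even | map_mul(3) | map_mul(-7)

Check, running the answer program on each example:
  [-37, 41, 6, -16, 48, 16, -16, 17, -4, -32] -> [-32, -4, 17, -16, 16, 48, -16, 6, 41, -37] -> [-32, -4, -16, 16, 48, -16, 6] -> [-96, -12, -48, 48, 144, -48, 18] -> [672, 84, 336, -336, -1008, 336, -126]
  [46, 32, -15, 31, -28, 38, -1, -20, 26] -> [26, -20, -1, 38, -28, 31, -15, 32, 46] -> [26, -20, 38, -28, 32, 46] -> [78, -60, 114, -84, 96, 138] -> [-546, 420, -798, 588, -672, -966]
  [-38, -24, -46, 14, -47, -27, -49] -> [-49, -27, -47, 14, -46, -24, -38] -> [14, -46, -24, -38] -> [42, -138, -72, -114] -> [-294, 966, 504, 798]
  [26, -47, 28, 3, -22] -> [-22, 3, 28, -47, 26] -> [-22, 28, 26] -> [-66, 84, 78] -> [462, -588, -546]
  [45, -35, -26] -> [-26, -35, 45] -> [-26] -> [-78] -> [546]
  [37, 22, -6, 25, -3, -17, 47, -22] -> [-22, 47, -17, -3, 25, -6, 22, 37] -> [-22, -6, 22] -> [-66, -18, 66] -> [462, 126, -462]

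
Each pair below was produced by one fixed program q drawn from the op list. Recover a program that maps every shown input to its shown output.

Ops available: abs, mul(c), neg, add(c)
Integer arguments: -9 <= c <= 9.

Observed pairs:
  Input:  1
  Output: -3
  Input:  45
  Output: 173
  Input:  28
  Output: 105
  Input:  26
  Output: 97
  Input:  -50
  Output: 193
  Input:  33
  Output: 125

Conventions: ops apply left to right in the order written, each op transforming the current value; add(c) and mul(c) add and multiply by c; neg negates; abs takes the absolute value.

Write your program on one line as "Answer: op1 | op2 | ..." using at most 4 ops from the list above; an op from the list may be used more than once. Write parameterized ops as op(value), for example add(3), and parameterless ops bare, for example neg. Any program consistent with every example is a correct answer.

neg | mul(4) | abs | add(-7)

Check, running the answer program on each example:
  1 -> -1 -> -4 -> 4 -> -3
  45 -> -45 -> -180 -> 180 -> 173
  28 -> -28 -> -112 -> 112 -> 105
  26 -> -26 -> -104 -> 104 -> 97
  -50 -> 50 -> 200 -> 200 -> 193
  33 -> -33 -> -132 -> 132 -> 125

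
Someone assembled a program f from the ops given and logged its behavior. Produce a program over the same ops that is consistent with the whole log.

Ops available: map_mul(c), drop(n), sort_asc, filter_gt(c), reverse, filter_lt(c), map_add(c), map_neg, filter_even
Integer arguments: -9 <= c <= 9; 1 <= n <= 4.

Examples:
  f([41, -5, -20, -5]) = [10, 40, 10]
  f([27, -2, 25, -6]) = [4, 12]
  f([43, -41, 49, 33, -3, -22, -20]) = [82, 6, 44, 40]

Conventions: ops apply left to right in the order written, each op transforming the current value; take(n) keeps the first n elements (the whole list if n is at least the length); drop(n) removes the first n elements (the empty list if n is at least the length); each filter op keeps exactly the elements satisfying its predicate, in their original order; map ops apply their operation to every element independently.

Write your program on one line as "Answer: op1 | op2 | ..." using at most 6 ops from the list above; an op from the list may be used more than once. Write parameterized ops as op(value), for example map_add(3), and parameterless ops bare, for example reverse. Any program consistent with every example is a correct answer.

reverse | filter_lt(0) | reverse | map_neg | map_mul(2)

Check, running the answer program on each example:
  [41, -5, -20, -5] -> [-5, -20, -5, 41] -> [-5, -20, -5] -> [-5, -20, -5] -> [5, 20, 5] -> [10, 40, 10]
  [27, -2, 25, -6] -> [-6, 25, -2, 27] -> [-6, -2] -> [-2, -6] -> [2, 6] -> [4, 12]
  [43, -41, 49, 33, -3, -22, -20] -> [-20, -22, -3, 33, 49, -41, 43] -> [-20, -22, -3, -41] -> [-41, -3, -22, -20] -> [41, 3, 22, 20] -> [82, 6, 44, 40]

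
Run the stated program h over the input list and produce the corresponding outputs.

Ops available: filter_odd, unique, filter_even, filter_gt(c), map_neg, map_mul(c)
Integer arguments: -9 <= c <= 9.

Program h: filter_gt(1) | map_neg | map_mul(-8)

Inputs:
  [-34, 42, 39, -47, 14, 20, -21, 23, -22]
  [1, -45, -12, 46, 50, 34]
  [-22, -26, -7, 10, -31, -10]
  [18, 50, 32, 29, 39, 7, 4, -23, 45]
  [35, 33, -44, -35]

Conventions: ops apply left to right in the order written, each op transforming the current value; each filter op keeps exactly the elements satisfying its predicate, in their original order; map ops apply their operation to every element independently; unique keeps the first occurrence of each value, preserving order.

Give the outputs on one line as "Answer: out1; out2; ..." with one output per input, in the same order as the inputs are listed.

Execution, op by op:
  [-34, 42, 39, -47, 14, 20, -21, 23, -22] -> [42, 39, 14, 20, 23] -> [-42, -39, -14, -20, -23] -> [336, 312, 112, 160, 184]
  [1, -45, -12, 46, 50, 34] -> [46, 50, 34] -> [-46, -50, -34] -> [368, 400, 272]
  [-22, -26, -7, 10, -31, -10] -> [10] -> [-10] -> [80]
  [18, 50, 32, 29, 39, 7, 4, -23, 45] -> [18, 50, 32, 29, 39, 7, 4, 45] -> [-18, -50, -32, -29, -39, -7, -4, -45] -> [144, 400, 256, 232, 312, 56, 32, 360]
  [35, 33, -44, -35] -> [35, 33] -> [-35, -33] -> [280, 264]

[336, 312, 112, 160, 184]; [368, 400, 272]; [80]; [144, 400, 256, 232, 312, 56, 32, 360]; [280, 264]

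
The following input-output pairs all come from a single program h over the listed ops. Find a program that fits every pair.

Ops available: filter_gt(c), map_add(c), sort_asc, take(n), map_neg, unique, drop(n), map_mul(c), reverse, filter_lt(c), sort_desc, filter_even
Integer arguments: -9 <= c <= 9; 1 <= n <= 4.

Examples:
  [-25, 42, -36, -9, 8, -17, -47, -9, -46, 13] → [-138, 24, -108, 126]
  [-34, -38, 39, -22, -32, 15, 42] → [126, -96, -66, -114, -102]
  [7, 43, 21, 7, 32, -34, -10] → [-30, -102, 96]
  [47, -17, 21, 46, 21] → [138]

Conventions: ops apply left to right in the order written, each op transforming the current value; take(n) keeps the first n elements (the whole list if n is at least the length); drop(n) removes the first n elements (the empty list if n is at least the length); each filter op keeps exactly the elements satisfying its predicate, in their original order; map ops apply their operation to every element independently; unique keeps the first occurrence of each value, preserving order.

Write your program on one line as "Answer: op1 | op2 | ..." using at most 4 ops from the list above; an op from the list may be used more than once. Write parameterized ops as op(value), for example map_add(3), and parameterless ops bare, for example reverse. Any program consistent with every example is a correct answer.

filter_even | reverse | map_mul(3)

Check, running the answer program on each example:
  [-25, 42, -36, -9, 8, -17, -47, -9, -46, 13] -> [42, -36, 8, -46] -> [-46, 8, -36, 42] -> [-138, 24, -108, 126]
  [-34, -38, 39, -22, -32, 15, 42] -> [-34, -38, -22, -32, 42] -> [42, -32, -22, -38, -34] -> [126, -96, -66, -114, -102]
  [7, 43, 21, 7, 32, -34, -10] -> [32, -34, -10] -> [-10, -34, 32] -> [-30, -102, 96]
  [47, -17, 21, 46, 21] -> [46] -> [46] -> [138]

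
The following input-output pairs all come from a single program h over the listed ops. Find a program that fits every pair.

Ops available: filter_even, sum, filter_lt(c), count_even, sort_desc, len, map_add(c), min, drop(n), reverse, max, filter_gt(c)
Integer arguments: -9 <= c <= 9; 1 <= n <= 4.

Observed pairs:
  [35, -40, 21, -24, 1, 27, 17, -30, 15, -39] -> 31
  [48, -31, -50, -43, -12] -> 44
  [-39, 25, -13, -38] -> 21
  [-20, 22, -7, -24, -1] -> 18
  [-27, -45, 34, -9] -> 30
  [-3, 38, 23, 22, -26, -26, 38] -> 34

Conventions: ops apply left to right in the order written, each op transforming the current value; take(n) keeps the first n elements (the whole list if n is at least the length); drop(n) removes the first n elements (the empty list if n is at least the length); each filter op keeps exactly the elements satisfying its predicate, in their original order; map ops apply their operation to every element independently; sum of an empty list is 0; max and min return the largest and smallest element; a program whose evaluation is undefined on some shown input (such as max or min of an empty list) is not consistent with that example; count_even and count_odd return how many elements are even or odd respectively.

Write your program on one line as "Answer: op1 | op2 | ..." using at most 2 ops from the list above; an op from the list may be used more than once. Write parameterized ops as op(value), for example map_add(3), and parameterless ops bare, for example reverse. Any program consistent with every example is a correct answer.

map_add(-4) | max

Check, running the answer program on each example:
  [35, -40, 21, -24, 1, 27, 17, -30, 15, -39] -> [31, -44, 17, -28, -3, 23, 13, -34, 11, -43] -> 31
  [48, -31, -50, -43, -12] -> [44, -35, -54, -47, -16] -> 44
  [-39, 25, -13, -38] -> [-43, 21, -17, -42] -> 21
  [-20, 22, -7, -24, -1] -> [-24, 18, -11, -28, -5] -> 18
  [-27, -45, 34, -9] -> [-31, -49, 30, -13] -> 30
  [-3, 38, 23, 22, -26, -26, 38] -> [-7, 34, 19, 18, -30, -30, 34] -> 34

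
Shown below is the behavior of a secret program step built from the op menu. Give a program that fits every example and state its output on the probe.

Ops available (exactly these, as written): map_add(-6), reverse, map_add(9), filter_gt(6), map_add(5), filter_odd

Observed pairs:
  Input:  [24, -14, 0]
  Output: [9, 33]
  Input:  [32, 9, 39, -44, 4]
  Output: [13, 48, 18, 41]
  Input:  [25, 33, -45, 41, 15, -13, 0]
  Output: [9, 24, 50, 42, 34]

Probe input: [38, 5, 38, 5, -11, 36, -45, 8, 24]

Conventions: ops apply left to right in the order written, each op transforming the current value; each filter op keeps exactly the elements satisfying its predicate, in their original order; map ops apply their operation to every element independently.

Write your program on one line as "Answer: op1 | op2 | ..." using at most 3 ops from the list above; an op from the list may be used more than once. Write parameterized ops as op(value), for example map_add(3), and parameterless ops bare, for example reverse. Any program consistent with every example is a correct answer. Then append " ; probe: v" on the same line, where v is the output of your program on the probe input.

reverse | map_add(9) | filter_gt(6) ; probe: [33, 17, 45, 14, 47, 14, 47]

Check, running the answer program on each example:
  [24, -14, 0] -> [0, -14, 24] -> [9, -5, 33] -> [9, 33]
  [32, 9, 39, -44, 4] -> [4, -44, 39, 9, 32] -> [13, -35, 48, 18, 41] -> [13, 48, 18, 41]
  [25, 33, -45, 41, 15, -13, 0] -> [0, -13, 15, 41, -45, 33, 25] -> [9, -4, 24, 50, -36, 42, 34] -> [9, 24, 50, 42, 34]
  probe: [38, 5, 38, 5, -11, 36, -45, 8, 24] -> [24, 8, -45, 36, -11, 5, 38, 5, 38] -> [33, 17, -36, 45, -2, 14, 47, 14, 47] -> [33, 17, 45, 14, 47, 14, 47]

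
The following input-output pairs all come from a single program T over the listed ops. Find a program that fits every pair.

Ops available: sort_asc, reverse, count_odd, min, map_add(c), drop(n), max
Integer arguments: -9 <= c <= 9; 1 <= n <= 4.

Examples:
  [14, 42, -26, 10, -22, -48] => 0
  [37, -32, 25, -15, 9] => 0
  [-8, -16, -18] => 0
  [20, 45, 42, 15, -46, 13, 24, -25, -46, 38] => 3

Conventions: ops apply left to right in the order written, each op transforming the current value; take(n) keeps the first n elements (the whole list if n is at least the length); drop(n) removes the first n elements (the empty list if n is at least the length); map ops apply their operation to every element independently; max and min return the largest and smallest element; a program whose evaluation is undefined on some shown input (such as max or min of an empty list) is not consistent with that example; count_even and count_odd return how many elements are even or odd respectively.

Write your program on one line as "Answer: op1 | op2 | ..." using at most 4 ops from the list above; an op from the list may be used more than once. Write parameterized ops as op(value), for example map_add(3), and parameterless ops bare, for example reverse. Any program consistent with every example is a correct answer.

drop(3) | map_add(-1) | drop(3) | count_odd

Check, running the answer program on each example:
  [14, 42, -26, 10, -22, -48] -> [10, -22, -48] -> [9, -23, -49] -> [] -> 0
  [37, -32, 25, -15, 9] -> [-15, 9] -> [-16, 8] -> [] -> 0
  [-8, -16, -18] -> [] -> [] -> [] -> 0
  [20, 45, 42, 15, -46, 13, 24, -25, -46, 38] -> [15, -46, 13, 24, -25, -46, 38] -> [14, -47, 12, 23, -26, -47, 37] -> [23, -26, -47, 37] -> 3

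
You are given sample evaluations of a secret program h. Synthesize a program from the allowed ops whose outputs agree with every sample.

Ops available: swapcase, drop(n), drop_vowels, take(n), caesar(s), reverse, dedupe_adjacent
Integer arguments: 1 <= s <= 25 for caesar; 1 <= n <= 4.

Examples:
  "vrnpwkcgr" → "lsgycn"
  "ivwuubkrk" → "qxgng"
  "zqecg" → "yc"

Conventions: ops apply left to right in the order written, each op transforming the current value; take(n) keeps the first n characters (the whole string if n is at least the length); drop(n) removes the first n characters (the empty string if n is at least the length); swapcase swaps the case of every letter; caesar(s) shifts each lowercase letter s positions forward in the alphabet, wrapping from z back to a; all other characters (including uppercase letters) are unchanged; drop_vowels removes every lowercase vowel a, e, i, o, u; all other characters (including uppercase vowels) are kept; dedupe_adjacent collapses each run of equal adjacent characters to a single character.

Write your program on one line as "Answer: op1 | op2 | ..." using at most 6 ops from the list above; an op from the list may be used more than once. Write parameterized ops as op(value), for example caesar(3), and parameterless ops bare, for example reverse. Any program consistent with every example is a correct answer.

dedupe_adjacent | caesar(20) | drop(3) | caesar(9) | caesar(19)

Check, running the answer program on each example:
  "vrnpwkcgr" -> "vrnpwkcgr" -> "plhjqewal" -> "jqewal" -> "sznfju" -> "lsgycn"
  "ivwuubkrk" -> "ivwubkrk" -> "cpqovele" -> "ovele" -> "xenun" -> "qxgng"
  "zqecg" -> "zqecg" -> "tkywa" -> "wa" -> "fj" -> "yc"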